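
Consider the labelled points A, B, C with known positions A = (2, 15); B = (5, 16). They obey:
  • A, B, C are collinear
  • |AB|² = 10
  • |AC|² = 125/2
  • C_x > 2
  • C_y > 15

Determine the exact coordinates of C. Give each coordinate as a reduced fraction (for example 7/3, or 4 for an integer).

1. C_x = 19/2  [[A, B, C are collinear ⇒ -1x+3y-43=0] ∩ [|C−(2, 15)|²=125/2]]
2. C_y = 35/2  [[A, B, C are collinear ⇒ -1x+3y-43=0] ∩ [|C−(2, 15)|²=125/2]]
   so C = (19/2, 35/2)

C = (19/2, 35/2)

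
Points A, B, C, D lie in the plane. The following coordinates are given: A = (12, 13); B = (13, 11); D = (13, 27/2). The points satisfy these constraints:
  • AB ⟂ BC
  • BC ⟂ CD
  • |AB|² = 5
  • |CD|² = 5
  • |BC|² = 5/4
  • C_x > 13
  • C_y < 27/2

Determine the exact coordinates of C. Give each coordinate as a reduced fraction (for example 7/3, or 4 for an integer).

1. C_x = 14  [[AB ⟂ BC ⇒ 1x-2y+9=0] ∩ [|C−(13, 27/2)|²=5]]
2. C_y = 23/2  [[AB ⟂ BC ⇒ 1x-2y+9=0] ∩ [|C−(13, 27/2)|²=5]]
   so C = (14, 23/2)

C = (14, 23/2)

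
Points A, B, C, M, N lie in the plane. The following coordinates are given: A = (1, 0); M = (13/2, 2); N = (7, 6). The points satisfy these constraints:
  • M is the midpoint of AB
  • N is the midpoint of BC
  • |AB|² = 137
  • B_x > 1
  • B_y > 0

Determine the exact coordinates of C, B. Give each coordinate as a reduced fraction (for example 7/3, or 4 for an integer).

C = (2, 8)
B = (12, 4)

1. B_x = 12  [B = 2·M−A = 2·(13/2, 2)−(1, 0)]
2. B_y = 4  [B = 2·M−A = 2·(13/2, 2)−(1, 0)]
   so B = (12, 4)
3. C_x = 2  [C = 2·N−B = 2·(7, 6)−(12, 4)]
4. C_y = 8  [C = 2·N−B = 2·(7, 6)−(12, 4)]
   so C = (2, 8)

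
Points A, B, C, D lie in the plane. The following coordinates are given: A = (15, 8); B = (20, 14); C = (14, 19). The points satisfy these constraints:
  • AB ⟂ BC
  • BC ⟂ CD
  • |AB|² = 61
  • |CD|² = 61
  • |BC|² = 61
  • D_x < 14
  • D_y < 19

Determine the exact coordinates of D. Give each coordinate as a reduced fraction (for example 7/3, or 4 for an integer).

1. D_x = 9  [[BC ⟂ CD ⇒ -6x+5y-11=0] ∩ [|D−(14, 19)|²=61]]
2. D_y = 13  [[BC ⟂ CD ⇒ -6x+5y-11=0] ∩ [|D−(14, 19)|²=61]]
   so D = (9, 13)

D = (9, 13)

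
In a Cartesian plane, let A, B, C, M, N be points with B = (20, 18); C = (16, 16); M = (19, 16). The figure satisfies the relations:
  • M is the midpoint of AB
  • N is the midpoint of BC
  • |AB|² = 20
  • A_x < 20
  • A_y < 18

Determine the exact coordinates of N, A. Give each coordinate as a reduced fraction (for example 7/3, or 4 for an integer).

N = (18, 17)
A = (18, 14)

1. A_x = 18  [A = 2·M−B = 2·(19, 16)−(20, 18)]
2. A_y = 14  [A = 2·M−B = 2·(19, 16)−(20, 18)]
   so A = (18, 14)
3. N_x = 18  [2·N = B+C = (20, 18)+(16, 16)]
4. N_y = 17  [2·N = B+C = (20, 18)+(16, 16)]
   so N = (18, 17)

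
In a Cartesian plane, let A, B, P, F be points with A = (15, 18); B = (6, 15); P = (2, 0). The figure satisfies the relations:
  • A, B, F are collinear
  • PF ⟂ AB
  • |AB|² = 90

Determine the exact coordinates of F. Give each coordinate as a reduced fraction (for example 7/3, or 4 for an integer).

F = (-21/10, 123/10)

1. F_x = -21/10  [[A, B, F are collinear ⇒ 3x-9y+117=0] ∩ [PF ⟂ AB ⇒ -9x-3y+18=0]]
2. F_y = 123/10  [[A, B, F are collinear ⇒ 3x-9y+117=0] ∩ [PF ⟂ AB ⇒ -9x-3y+18=0]]
   so F = (-21/10, 123/10)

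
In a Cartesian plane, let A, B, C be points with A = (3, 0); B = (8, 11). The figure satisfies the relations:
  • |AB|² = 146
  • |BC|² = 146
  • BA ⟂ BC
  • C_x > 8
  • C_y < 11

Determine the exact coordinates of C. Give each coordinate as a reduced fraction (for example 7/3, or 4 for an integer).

1. C_x = 19  [[BA ⟂ BC ⇒ -5x-11y+161=0] ∩ [|C−(8, 11)|²=146]]
2. C_y = 6  [[BA ⟂ BC ⇒ -5x-11y+161=0] ∩ [|C−(8, 11)|²=146]]
   so C = (19, 6)

C = (19, 6)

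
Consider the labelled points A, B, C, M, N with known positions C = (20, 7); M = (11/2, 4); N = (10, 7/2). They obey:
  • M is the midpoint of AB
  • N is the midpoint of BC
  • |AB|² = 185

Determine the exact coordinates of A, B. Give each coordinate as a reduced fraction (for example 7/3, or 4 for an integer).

1. B_x = 0  [B = 2·N−C = 2·(10, 7/2)−(20, 7)]
2. B_y = 0  [B = 2·N−C = 2·(10, 7/2)−(20, 7)]
   so B = (0, 0)
3. A_x = 11  [A = 2·M−B = 2·(11/2, 4)−(0, 0)]
4. A_y = 8  [A = 2·M−B = 2·(11/2, 4)−(0, 0)]
   so A = (11, 8)

A = (11, 8)
B = (0, 0)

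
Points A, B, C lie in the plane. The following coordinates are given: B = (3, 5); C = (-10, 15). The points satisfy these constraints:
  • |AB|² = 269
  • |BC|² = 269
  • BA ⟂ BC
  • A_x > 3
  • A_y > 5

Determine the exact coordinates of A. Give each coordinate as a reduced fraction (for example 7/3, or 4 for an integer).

1. A_x = 13  [[BA ⟂ BC ⇒ -13x+10y-11=0] ∩ [|A−(3, 5)|²=269]]
2. A_y = 18  [[BA ⟂ BC ⇒ -13x+10y-11=0] ∩ [|A−(3, 5)|²=269]]
   so A = (13, 18)

A = (13, 18)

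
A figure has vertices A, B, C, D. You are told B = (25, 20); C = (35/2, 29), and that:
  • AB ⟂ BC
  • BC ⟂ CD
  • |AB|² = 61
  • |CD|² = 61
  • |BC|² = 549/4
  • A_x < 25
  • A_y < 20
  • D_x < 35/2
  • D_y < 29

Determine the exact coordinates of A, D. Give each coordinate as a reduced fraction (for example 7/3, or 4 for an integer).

1. A_x = 19  [[AB ⟂ BC ⇒ 15/2x-9y-15/2=0] ∩ [|A−(25, 20)|²=61]]
2. A_y = 15  [[AB ⟂ BC ⇒ 15/2x-9y-15/2=0] ∩ [|A−(25, 20)|²=61]]
   so A = (19, 15)
3. D_x = 23/2  [[BC ⟂ CD ⇒ -15/2x+9y-519/4=0] ∩ [|D−(35/2, 29)|²=61]]
4. D_y = 24  [[BC ⟂ CD ⇒ -15/2x+9y-519/4=0] ∩ [|D−(35/2, 29)|²=61]]
   so D = (23/2, 24)

A = (19, 15)
D = (23/2, 24)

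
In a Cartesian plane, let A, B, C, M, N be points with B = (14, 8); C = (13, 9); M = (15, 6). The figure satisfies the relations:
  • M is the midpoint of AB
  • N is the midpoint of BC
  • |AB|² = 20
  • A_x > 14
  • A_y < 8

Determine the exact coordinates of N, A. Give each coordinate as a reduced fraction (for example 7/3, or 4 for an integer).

N = (27/2, 17/2)
A = (16, 4)

1. A_x = 16  [A = 2·M−B = 2·(15, 6)−(14, 8)]
2. A_y = 4  [A = 2·M−B = 2·(15, 6)−(14, 8)]
   so A = (16, 4)
3. N_x = 27/2  [2·N = B+C = (14, 8)+(13, 9)]
4. N_y = 17/2  [2·N = B+C = (14, 8)+(13, 9)]
   so N = (27/2, 17/2)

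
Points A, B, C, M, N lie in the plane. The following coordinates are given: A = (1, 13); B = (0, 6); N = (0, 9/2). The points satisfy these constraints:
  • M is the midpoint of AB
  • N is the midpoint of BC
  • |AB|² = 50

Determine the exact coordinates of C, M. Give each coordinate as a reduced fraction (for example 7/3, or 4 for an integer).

1. M_x = 1/2  [2·M = A+B = (1, 13)+(0, 6)]
2. M_y = 19/2  [2·M = A+B = (1, 13)+(0, 6)]
   so M = (1/2, 19/2)
3. C_x = 0  [C = 2·N−B = 2·(0, 9/2)−(0, 6)]
4. C_y = 3  [C = 2·N−B = 2·(0, 9/2)−(0, 6)]
   so C = (0, 3)

C = (0, 3)
M = (1/2, 19/2)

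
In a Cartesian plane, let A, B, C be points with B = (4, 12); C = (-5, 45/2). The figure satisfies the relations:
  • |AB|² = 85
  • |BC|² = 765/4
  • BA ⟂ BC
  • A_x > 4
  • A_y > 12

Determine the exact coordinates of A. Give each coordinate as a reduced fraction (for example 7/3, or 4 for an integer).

A = (11, 18)

1. A_x = 11  [[BA ⟂ BC ⇒ -9x+21/2y-90=0] ∩ [|A−(4, 12)|²=85]]
2. A_y = 18  [[BA ⟂ BC ⇒ -9x+21/2y-90=0] ∩ [|A−(4, 12)|²=85]]
   so A = (11, 18)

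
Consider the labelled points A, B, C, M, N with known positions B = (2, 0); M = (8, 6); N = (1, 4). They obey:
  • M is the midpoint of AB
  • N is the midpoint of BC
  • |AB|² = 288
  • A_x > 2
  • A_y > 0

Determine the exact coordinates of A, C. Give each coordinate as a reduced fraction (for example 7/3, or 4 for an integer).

1. A_x = 14  [A = 2·M−B = 2·(8, 6)−(2, 0)]
2. A_y = 12  [A = 2·M−B = 2·(8, 6)−(2, 0)]
   so A = (14, 12)
3. C_x = 0  [C = 2·N−B = 2·(1, 4)−(2, 0)]
4. C_y = 8  [C = 2·N−B = 2·(1, 4)−(2, 0)]
   so C = (0, 8)

A = (14, 12)
C = (0, 8)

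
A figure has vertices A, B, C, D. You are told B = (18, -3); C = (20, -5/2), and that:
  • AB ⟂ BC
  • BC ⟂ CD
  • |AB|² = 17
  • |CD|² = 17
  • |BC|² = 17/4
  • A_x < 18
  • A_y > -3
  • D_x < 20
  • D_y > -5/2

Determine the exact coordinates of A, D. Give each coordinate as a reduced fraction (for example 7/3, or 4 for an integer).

A = (17, 1)
D = (19, 3/2)

1. A_x = 17  [[AB ⟂ BC ⇒ -2x-1/2y+69/2=0] ∩ [|A−(18, -3)|²=17]]
2. A_y = 1  [[AB ⟂ BC ⇒ -2x-1/2y+69/2=0] ∩ [|A−(18, -3)|²=17]]
   so A = (17, 1)
3. D_x = 19  [[BC ⟂ CD ⇒ 2x+1/2y-155/4=0] ∩ [|D−(20, -5/2)|²=17]]
4. D_y = 3/2  [[BC ⟂ CD ⇒ 2x+1/2y-155/4=0] ∩ [|D−(20, -5/2)|²=17]]
   so D = (19, 3/2)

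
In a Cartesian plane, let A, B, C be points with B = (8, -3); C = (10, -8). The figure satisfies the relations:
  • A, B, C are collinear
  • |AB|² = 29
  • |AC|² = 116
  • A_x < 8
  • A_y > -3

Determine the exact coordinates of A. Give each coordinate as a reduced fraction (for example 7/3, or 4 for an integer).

A = (6, 2)

1. A_x = 6  [[A, B, C are collinear ⇒ 5x+2y-34=0] ∩ [|A−(8, -3)|²=29]]
2. A_y = 2  [[A, B, C are collinear ⇒ 5x+2y-34=0] ∩ [|A−(8, -3)|²=29]]
   so A = (6, 2)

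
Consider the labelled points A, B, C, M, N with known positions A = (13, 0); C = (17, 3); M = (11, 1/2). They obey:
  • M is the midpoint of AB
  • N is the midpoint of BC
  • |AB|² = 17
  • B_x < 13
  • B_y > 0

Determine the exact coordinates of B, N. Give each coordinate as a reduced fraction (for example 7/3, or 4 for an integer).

1. B_x = 9  [B = 2·M−A = 2·(11, 1/2)−(13, 0)]
2. B_y = 1  [B = 2·M−A = 2·(11, 1/2)−(13, 0)]
   so B = (9, 1)
3. N_x = 13  [2·N = B+C = (9, 1)+(17, 3)]
4. N_y = 2  [2·N = B+C = (9, 1)+(17, 3)]
   so N = (13, 2)

B = (9, 1)
N = (13, 2)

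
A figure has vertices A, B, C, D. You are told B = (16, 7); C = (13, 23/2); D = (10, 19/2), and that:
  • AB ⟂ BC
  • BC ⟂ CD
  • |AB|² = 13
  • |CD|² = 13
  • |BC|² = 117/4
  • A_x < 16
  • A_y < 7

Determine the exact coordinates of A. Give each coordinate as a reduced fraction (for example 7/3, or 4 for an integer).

1. A_x = 13  [[AB ⟂ BC ⇒ 3x-9/2y-33/2=0] ∩ [|A−(16, 7)|²=13]]
2. A_y = 5  [[AB ⟂ BC ⇒ 3x-9/2y-33/2=0] ∩ [|A−(16, 7)|²=13]]
   so A = (13, 5)

A = (13, 5)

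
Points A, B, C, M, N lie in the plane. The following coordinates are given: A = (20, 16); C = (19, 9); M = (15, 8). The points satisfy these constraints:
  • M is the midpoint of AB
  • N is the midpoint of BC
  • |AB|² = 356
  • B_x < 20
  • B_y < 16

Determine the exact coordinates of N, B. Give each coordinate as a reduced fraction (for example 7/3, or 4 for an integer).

1. B_x = 10  [B = 2·M−A = 2·(15, 8)−(20, 16)]
2. B_y = 0  [B = 2·M−A = 2·(15, 8)−(20, 16)]
   so B = (10, 0)
3. N_x = 29/2  [2·N = B+C = (10, 0)+(19, 9)]
4. N_y = 9/2  [2·N = B+C = (10, 0)+(19, 9)]
   so N = (29/2, 9/2)

N = (29/2, 9/2)
B = (10, 0)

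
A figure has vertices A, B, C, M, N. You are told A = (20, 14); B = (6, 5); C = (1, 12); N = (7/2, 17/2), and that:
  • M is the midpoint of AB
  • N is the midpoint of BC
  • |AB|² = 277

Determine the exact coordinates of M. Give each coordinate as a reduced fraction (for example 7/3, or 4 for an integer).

M = (13, 19/2)

1. M_x = 13  [2·M = A+B = (20, 14)+(6, 5)]
2. M_y = 19/2  [2·M = A+B = (20, 14)+(6, 5)]
   so M = (13, 19/2)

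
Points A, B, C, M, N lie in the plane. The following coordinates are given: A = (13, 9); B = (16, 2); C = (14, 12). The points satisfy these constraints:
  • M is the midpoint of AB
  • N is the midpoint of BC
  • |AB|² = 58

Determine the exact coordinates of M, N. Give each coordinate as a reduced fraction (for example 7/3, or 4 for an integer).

M = (29/2, 11/2)
N = (15, 7)

1. M_x = 29/2  [2·M = A+B = (13, 9)+(16, 2)]
2. M_y = 11/2  [2·M = A+B = (13, 9)+(16, 2)]
   so M = (29/2, 11/2)
3. N_x = 15  [2·N = B+C = (16, 2)+(14, 12)]
4. N_y = 7  [2·N = B+C = (16, 2)+(14, 12)]
   so N = (15, 7)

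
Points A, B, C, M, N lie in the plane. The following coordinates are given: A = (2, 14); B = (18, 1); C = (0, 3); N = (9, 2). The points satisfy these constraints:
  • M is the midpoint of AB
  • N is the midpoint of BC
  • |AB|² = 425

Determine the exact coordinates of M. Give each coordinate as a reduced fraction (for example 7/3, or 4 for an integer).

1. M_x = 10  [2·M = A+B = (2, 14)+(18, 1)]
2. M_y = 15/2  [2·M = A+B = (2, 14)+(18, 1)]
   so M = (10, 15/2)

M = (10, 15/2)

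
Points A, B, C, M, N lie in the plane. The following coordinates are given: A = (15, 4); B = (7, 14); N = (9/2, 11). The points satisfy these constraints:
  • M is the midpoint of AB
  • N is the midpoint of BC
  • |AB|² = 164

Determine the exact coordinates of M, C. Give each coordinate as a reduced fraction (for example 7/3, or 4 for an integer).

1. M_x = 11  [2·M = A+B = (15, 4)+(7, 14)]
2. M_y = 9  [2·M = A+B = (15, 4)+(7, 14)]
   so M = (11, 9)
3. C_x = 2  [C = 2·N−B = 2·(9/2, 11)−(7, 14)]
4. C_y = 8  [C = 2·N−B = 2·(9/2, 11)−(7, 14)]
   so C = (2, 8)

M = (11, 9)
C = (2, 8)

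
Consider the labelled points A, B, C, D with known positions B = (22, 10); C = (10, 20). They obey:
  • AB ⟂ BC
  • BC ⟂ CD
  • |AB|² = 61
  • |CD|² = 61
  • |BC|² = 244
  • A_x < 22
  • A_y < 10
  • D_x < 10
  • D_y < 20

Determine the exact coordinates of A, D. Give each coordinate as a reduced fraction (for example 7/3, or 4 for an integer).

1. A_x = 17  [[AB ⟂ BC ⇒ 12x-10y-164=0] ∩ [|A−(22, 10)|²=61]]
2. A_y = 4  [[AB ⟂ BC ⇒ 12x-10y-164=0] ∩ [|A−(22, 10)|²=61]]
   so A = (17, 4)
3. D_x = 5  [[BC ⟂ CD ⇒ -12x+10y-80=0] ∩ [|D−(10, 20)|²=61]]
4. D_y = 14  [[BC ⟂ CD ⇒ -12x+10y-80=0] ∩ [|D−(10, 20)|²=61]]
   so D = (5, 14)

A = (17, 4)
D = (5, 14)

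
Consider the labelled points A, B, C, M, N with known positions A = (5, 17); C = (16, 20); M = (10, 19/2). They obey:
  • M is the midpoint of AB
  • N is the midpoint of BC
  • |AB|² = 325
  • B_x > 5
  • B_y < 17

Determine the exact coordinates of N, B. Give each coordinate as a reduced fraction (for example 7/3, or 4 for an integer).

1. B_x = 15  [B = 2·M−A = 2·(10, 19/2)−(5, 17)]
2. B_y = 2  [B = 2·M−A = 2·(10, 19/2)−(5, 17)]
   so B = (15, 2)
3. N_x = 31/2  [2·N = B+C = (15, 2)+(16, 20)]
4. N_y = 11  [2·N = B+C = (15, 2)+(16, 20)]
   so N = (31/2, 11)

N = (31/2, 11)
B = (15, 2)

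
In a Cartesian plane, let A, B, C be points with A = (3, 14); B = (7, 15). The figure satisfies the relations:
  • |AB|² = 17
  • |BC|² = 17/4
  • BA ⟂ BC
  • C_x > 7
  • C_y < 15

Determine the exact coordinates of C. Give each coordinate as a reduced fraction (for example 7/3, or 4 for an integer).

1. C_x = 15/2  [[BA ⟂ BC ⇒ -4x-1y+43=0] ∩ [|C−(7, 15)|²=17/4]]
2. C_y = 13  [[BA ⟂ BC ⇒ -4x-1y+43=0] ∩ [|C−(7, 15)|²=17/4]]
   so C = (15/2, 13)

C = (15/2, 13)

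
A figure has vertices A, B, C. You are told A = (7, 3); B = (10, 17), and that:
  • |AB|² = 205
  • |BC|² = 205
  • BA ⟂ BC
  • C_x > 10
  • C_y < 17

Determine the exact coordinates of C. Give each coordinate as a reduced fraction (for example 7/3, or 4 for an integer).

C = (24, 14)

1. C_x = 24  [[BA ⟂ BC ⇒ -3x-14y+268=0] ∩ [|C−(10, 17)|²=205]]
2. C_y = 14  [[BA ⟂ BC ⇒ -3x-14y+268=0] ∩ [|C−(10, 17)|²=205]]
   so C = (24, 14)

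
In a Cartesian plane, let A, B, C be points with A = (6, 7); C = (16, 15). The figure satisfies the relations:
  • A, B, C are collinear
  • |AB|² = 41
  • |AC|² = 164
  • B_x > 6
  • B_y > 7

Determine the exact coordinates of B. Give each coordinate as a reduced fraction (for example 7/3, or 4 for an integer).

1. B_x = 11  [[A, B, C are collinear ⇒ 8x-10y+22=0] ∩ [|B−(6, 7)|²=41]]
2. B_y = 11  [[A, B, C are collinear ⇒ 8x-10y+22=0] ∩ [|B−(6, 7)|²=41]]
   so B = (11, 11)

B = (11, 11)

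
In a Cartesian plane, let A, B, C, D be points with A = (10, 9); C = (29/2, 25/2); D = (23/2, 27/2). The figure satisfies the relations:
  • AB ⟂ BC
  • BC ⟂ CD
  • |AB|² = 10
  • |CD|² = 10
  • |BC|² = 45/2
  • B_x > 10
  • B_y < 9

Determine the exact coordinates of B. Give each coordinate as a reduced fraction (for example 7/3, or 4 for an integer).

1. B_x = 13  [[BC ⟂ CD ⇒ 3x-1y-31=0] ∩ [|B−(10, 9)|²=10]]
2. B_y = 8  [[BC ⟂ CD ⇒ 3x-1y-31=0] ∩ [|B−(10, 9)|²=10]]
   so B = (13, 8)

B = (13, 8)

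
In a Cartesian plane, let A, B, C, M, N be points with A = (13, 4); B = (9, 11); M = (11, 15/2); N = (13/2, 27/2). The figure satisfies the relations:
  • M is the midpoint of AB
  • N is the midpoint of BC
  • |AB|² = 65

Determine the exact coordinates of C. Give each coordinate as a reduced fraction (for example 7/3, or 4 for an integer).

1. C_x = 4  [C = 2·N−B = 2·(13/2, 27/2)−(9, 11)]
2. C_y = 16  [C = 2·N−B = 2·(13/2, 27/2)−(9, 11)]
   so C = (4, 16)

C = (4, 16)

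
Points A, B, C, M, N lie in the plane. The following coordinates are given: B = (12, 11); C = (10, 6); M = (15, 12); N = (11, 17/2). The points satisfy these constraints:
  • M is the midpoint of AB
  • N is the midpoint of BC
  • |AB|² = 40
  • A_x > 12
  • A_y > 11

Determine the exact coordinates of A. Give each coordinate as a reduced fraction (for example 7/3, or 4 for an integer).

1. A_x = 18  [A = 2·M−B = 2·(15, 12)−(12, 11)]
2. A_y = 13  [A = 2·M−B = 2·(15, 12)−(12, 11)]
   so A = (18, 13)

A = (18, 13)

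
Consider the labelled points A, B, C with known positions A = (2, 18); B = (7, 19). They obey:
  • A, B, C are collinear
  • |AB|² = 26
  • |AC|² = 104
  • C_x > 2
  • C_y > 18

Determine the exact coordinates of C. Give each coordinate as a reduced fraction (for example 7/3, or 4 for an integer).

1. C_x = 12  [[A, B, C are collinear ⇒ -1x+5y-88=0] ∩ [|C−(2, 18)|²=104]]
2. C_y = 20  [[A, B, C are collinear ⇒ -1x+5y-88=0] ∩ [|C−(2, 18)|²=104]]
   so C = (12, 20)

C = (12, 20)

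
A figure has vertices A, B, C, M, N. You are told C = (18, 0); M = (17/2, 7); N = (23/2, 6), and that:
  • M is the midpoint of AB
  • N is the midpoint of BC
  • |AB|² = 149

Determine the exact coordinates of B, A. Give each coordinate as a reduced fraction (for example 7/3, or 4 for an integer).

1. B_x = 5  [B = 2·N−C = 2·(23/2, 6)−(18, 0)]
2. B_y = 12  [B = 2·N−C = 2·(23/2, 6)−(18, 0)]
   so B = (5, 12)
3. A_x = 12  [A = 2·M−B = 2·(17/2, 7)−(5, 12)]
4. A_y = 2  [A = 2·M−B = 2·(17/2, 7)−(5, 12)]
   so A = (12, 2)

B = (5, 12)
A = (12, 2)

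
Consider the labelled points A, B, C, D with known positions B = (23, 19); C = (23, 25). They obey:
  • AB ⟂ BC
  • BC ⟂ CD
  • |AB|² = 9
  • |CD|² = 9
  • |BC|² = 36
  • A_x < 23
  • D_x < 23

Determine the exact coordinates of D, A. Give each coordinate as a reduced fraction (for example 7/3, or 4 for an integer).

D = (20, 25)
A = (20, 19)

1. D_x = 20  [[BC ⟂ CD ⇒ 6y-150=0] ∩ [|D−(23, 25)|²=9]]
2. D_y = 25  [[BC ⟂ CD ⇒ 6y-150=0] ∩ [|D−(23, 25)|²=9]]
   so D = (20, 25)
3. A_x = 20  [[AB ⟂ BC ⇒ -6y+114=0] ∩ [|A−(23, 19)|²=9]]
4. A_y = 19  [[AB ⟂ BC ⇒ -6y+114=0] ∩ [|A−(23, 19)|²=9]]
   so A = (20, 19)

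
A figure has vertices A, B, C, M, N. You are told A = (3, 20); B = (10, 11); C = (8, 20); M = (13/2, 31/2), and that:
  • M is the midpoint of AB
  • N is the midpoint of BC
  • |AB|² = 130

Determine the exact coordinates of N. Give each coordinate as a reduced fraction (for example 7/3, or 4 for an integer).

1. N_x = 9  [2·N = B+C = (10, 11)+(8, 20)]
2. N_y = 31/2  [2·N = B+C = (10, 11)+(8, 20)]
   so N = (9, 31/2)

N = (9, 31/2)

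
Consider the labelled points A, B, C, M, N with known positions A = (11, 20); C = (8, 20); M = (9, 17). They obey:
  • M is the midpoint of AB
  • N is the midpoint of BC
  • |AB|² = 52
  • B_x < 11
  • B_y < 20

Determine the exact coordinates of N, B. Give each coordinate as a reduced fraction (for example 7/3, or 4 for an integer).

N = (15/2, 17)
B = (7, 14)

1. B_x = 7  [B = 2·M−A = 2·(9, 17)−(11, 20)]
2. B_y = 14  [B = 2·M−A = 2·(9, 17)−(11, 20)]
   so B = (7, 14)
3. N_x = 15/2  [2·N = B+C = (7, 14)+(8, 20)]
4. N_y = 17  [2·N = B+C = (7, 14)+(8, 20)]
   so N = (15/2, 17)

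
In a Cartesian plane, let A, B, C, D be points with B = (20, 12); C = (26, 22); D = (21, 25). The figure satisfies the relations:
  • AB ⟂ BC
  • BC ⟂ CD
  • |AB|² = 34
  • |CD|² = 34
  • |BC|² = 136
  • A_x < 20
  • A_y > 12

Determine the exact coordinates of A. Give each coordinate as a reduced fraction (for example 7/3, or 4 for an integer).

1. A_x = 15  [[AB ⟂ BC ⇒ -6x-10y+240=0] ∩ [|A−(20, 12)|²=34]]
2. A_y = 15  [[AB ⟂ BC ⇒ -6x-10y+240=0] ∩ [|A−(20, 12)|²=34]]
   so A = (15, 15)

A = (15, 15)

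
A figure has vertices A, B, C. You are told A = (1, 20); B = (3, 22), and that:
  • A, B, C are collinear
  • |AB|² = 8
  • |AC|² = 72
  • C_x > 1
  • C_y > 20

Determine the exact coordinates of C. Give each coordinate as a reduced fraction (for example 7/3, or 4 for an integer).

1. C_x = 7  [[A, B, C are collinear ⇒ -2x+2y-38=0] ∩ [|C−(1, 20)|²=72]]
2. C_y = 26  [[A, B, C are collinear ⇒ -2x+2y-38=0] ∩ [|C−(1, 20)|²=72]]
   so C = (7, 26)

C = (7, 26)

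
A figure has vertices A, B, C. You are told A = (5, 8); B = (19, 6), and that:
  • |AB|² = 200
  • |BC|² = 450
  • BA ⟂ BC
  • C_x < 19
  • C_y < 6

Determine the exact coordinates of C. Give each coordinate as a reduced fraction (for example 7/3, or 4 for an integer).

1. C_x = 16  [[BA ⟂ BC ⇒ -14x+2y+254=0] ∩ [|C−(19, 6)|²=450]]
2. C_y = -15  [[BA ⟂ BC ⇒ -14x+2y+254=0] ∩ [|C−(19, 6)|²=450]]
   so C = (16, -15)

C = (16, -15)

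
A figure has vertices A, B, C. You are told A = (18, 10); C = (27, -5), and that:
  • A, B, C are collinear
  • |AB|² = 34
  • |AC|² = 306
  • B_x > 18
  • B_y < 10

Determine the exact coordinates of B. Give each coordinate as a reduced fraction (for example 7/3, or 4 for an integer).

B = (21, 5)

1. B_x = 21  [[A, B, C are collinear ⇒ -15x-9y+360=0] ∩ [|B−(18, 10)|²=34]]
2. B_y = 5  [[A, B, C are collinear ⇒ -15x-9y+360=0] ∩ [|B−(18, 10)|²=34]]
   so B = (21, 5)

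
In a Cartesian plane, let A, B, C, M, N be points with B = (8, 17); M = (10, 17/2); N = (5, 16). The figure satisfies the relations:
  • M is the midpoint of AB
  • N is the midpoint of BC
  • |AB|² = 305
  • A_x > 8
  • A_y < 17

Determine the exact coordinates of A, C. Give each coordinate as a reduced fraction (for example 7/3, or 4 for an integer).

A = (12, 0)
C = (2, 15)

1. A_x = 12  [A = 2·M−B = 2·(10, 17/2)−(8, 17)]
2. A_y = 0  [A = 2·M−B = 2·(10, 17/2)−(8, 17)]
   so A = (12, 0)
3. C_x = 2  [C = 2·N−B = 2·(5, 16)−(8, 17)]
4. C_y = 15  [C = 2·N−B = 2·(5, 16)−(8, 17)]
   so C = (2, 15)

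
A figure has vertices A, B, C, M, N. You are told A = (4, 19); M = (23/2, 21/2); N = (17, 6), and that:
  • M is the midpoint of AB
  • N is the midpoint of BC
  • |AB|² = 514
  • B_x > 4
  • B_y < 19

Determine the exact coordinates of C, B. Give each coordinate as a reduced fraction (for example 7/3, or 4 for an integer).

1. B_x = 19  [B = 2·M−A = 2·(23/2, 21/2)−(4, 19)]
2. B_y = 2  [B = 2·M−A = 2·(23/2, 21/2)−(4, 19)]
   so B = (19, 2)
3. C_x = 15  [C = 2·N−B = 2·(17, 6)−(19, 2)]
4. C_y = 10  [C = 2·N−B = 2·(17, 6)−(19, 2)]
   so C = (15, 10)

C = (15, 10)
B = (19, 2)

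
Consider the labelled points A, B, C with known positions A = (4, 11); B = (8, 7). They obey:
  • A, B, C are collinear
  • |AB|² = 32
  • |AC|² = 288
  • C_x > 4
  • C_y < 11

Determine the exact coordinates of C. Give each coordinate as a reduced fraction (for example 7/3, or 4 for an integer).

1. C_x = 16  [[A, B, C are collinear ⇒ 4x+4y-60=0] ∩ [|C−(4, 11)|²=288]]
2. C_y = -1  [[A, B, C are collinear ⇒ 4x+4y-60=0] ∩ [|C−(4, 11)|²=288]]
   so C = (16, -1)

C = (16, -1)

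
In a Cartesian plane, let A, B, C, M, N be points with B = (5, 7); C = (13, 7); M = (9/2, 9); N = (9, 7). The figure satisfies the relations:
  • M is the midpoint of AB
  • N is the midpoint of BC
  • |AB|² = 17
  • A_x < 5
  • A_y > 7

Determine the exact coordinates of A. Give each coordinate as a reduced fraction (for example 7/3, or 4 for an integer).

A = (4, 11)

1. A_x = 4  [A = 2·M−B = 2·(9/2, 9)−(5, 7)]
2. A_y = 11  [A = 2·M−B = 2·(9/2, 9)−(5, 7)]
   so A = (4, 11)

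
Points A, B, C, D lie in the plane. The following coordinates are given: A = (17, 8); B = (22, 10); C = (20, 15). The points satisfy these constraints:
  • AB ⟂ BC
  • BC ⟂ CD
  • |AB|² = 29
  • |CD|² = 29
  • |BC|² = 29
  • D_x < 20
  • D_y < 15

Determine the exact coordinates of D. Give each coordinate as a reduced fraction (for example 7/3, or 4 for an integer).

1. D_x = 15  [[BC ⟂ CD ⇒ -2x+5y-35=0] ∩ [|D−(20, 15)|²=29]]
2. D_y = 13  [[BC ⟂ CD ⇒ -2x+5y-35=0] ∩ [|D−(20, 15)|²=29]]
   so D = (15, 13)

D = (15, 13)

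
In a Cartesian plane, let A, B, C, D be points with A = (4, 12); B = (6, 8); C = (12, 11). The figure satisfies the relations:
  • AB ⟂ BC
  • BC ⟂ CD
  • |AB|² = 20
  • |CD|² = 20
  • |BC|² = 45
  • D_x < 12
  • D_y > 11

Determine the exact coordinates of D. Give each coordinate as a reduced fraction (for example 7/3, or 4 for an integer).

1. D_x = 10  [[BC ⟂ CD ⇒ 6x+3y-105=0] ∩ [|D−(12, 11)|²=20]]
2. D_y = 15  [[BC ⟂ CD ⇒ 6x+3y-105=0] ∩ [|D−(12, 11)|²=20]]
   so D = (10, 15)

D = (10, 15)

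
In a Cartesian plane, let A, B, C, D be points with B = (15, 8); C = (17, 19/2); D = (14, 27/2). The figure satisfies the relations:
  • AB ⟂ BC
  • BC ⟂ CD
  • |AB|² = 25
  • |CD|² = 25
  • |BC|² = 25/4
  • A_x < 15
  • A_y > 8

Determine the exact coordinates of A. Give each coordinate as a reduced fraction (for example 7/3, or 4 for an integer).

A = (12, 12)

1. A_x = 12  [[AB ⟂ BC ⇒ -2x-3/2y+42=0] ∩ [|A−(15, 8)|²=25]]
2. A_y = 12  [[AB ⟂ BC ⇒ -2x-3/2y+42=0] ∩ [|A−(15, 8)|²=25]]
   so A = (12, 12)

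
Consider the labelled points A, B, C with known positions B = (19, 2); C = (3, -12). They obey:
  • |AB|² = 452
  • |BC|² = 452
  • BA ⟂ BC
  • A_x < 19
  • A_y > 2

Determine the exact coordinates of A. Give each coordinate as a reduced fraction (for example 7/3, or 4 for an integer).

1. A_x = 5  [[BA ⟂ BC ⇒ -16x-14y+332=0] ∩ [|A−(19, 2)|²=452]]
2. A_y = 18  [[BA ⟂ BC ⇒ -16x-14y+332=0] ∩ [|A−(19, 2)|²=452]]
   so A = (5, 18)

A = (5, 18)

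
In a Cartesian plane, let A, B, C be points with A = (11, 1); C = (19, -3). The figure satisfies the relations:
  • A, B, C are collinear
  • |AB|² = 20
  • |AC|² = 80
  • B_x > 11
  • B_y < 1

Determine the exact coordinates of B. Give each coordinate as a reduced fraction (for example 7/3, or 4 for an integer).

1. B_x = 15  [[A, B, C are collinear ⇒ -4x-8y+52=0] ∩ [|B−(11, 1)|²=20]]
2. B_y = -1  [[A, B, C are collinear ⇒ -4x-8y+52=0] ∩ [|B−(11, 1)|²=20]]
   so B = (15, -1)

B = (15, -1)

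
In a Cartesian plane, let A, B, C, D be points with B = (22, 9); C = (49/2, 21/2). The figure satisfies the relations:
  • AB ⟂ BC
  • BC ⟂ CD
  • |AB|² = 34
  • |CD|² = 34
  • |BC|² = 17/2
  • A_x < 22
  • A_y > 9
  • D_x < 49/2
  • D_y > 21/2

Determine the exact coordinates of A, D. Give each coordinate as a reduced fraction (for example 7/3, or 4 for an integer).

1. A_x = 19  [[AB ⟂ BC ⇒ -5/2x-3/2y+137/2=0] ∩ [|A−(22, 9)|²=34]]
2. A_y = 14  [[AB ⟂ BC ⇒ -5/2x-3/2y+137/2=0] ∩ [|A−(22, 9)|²=34]]
   so A = (19, 14)
3. D_x = 43/2  [[BC ⟂ CD ⇒ 5/2x+3/2y-77=0] ∩ [|D−(49/2, 21/2)|²=34]]
4. D_y = 31/2  [[BC ⟂ CD ⇒ 5/2x+3/2y-77=0] ∩ [|D−(49/2, 21/2)|²=34]]
   so D = (43/2, 31/2)

A = (19, 14)
D = (43/2, 31/2)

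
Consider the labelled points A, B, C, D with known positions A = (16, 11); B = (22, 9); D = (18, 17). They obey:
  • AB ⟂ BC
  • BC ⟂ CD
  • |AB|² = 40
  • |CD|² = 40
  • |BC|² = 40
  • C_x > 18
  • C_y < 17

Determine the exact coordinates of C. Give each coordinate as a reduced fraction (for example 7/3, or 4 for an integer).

1. C_x = 24  [[AB ⟂ BC ⇒ 6x-2y-114=0] ∩ [|C−(18, 17)|²=40]]
2. C_y = 15  [[AB ⟂ BC ⇒ 6x-2y-114=0] ∩ [|C−(18, 17)|²=40]]
   so C = (24, 15)

C = (24, 15)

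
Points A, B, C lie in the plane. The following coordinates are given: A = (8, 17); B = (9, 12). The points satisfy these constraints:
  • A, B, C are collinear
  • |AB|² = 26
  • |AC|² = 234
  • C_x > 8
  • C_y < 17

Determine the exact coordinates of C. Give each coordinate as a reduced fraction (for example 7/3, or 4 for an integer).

C = (11, 2)

1. C_x = 11  [[A, B, C are collinear ⇒ 5x+1y-57=0] ∩ [|C−(8, 17)|²=234]]
2. C_y = 2  [[A, B, C are collinear ⇒ 5x+1y-57=0] ∩ [|C−(8, 17)|²=234]]
   so C = (11, 2)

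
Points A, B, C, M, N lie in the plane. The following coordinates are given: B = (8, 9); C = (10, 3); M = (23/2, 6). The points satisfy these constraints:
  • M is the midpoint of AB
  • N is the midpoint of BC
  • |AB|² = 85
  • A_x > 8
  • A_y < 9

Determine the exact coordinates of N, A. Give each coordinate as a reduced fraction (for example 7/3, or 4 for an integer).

N = (9, 6)
A = (15, 3)

1. A_x = 15  [A = 2·M−B = 2·(23/2, 6)−(8, 9)]
2. A_y = 3  [A = 2·M−B = 2·(23/2, 6)−(8, 9)]
   so A = (15, 3)
3. N_x = 9  [2·N = B+C = (8, 9)+(10, 3)]
4. N_y = 6  [2·N = B+C = (8, 9)+(10, 3)]
   so N = (9, 6)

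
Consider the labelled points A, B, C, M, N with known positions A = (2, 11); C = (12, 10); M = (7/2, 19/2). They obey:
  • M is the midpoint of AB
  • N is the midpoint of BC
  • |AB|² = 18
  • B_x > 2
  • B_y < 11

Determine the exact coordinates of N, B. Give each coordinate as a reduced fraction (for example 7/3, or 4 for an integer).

N = (17/2, 9)
B = (5, 8)

1. B_x = 5  [B = 2·M−A = 2·(7/2, 19/2)−(2, 11)]
2. B_y = 8  [B = 2·M−A = 2·(7/2, 19/2)−(2, 11)]
   so B = (5, 8)
3. N_x = 17/2  [2·N = B+C = (5, 8)+(12, 10)]
4. N_y = 9  [2·N = B+C = (5, 8)+(12, 10)]
   so N = (17/2, 9)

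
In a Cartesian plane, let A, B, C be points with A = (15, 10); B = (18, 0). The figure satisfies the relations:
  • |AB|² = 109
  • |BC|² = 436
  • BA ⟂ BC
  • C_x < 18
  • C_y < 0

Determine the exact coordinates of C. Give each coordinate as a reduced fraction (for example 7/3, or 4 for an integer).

1. C_x = -2  [[BA ⟂ BC ⇒ -3x+10y+54=0] ∩ [|C−(18, 0)|²=436]]
2. C_y = -6  [[BA ⟂ BC ⇒ -3x+10y+54=0] ∩ [|C−(18, 0)|²=436]]
   so C = (-2, -6)

C = (-2, -6)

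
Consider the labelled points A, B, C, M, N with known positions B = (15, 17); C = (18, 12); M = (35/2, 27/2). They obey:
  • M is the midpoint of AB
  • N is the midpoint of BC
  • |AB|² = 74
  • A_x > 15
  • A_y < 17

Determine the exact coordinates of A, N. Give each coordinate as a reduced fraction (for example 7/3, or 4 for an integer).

1. A_x = 20  [A = 2·M−B = 2·(35/2, 27/2)−(15, 17)]
2. A_y = 10  [A = 2·M−B = 2·(35/2, 27/2)−(15, 17)]
   so A = (20, 10)
3. N_x = 33/2  [2·N = B+C = (15, 17)+(18, 12)]
4. N_y = 29/2  [2·N = B+C = (15, 17)+(18, 12)]
   so N = (33/2, 29/2)

A = (20, 10)
N = (33/2, 29/2)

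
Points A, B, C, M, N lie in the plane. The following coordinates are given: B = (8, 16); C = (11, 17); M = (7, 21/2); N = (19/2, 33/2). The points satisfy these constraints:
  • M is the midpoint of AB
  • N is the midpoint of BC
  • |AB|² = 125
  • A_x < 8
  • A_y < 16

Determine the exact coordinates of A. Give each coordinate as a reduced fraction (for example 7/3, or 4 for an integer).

1. A_x = 6  [A = 2·M−B = 2·(7, 21/2)−(8, 16)]
2. A_y = 5  [A = 2·M−B = 2·(7, 21/2)−(8, 16)]
   so A = (6, 5)

A = (6, 5)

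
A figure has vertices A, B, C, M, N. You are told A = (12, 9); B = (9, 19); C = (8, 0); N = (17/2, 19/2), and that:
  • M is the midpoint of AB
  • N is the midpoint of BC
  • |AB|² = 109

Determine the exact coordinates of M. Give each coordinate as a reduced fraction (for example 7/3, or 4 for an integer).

1. M_x = 21/2  [2·M = A+B = (12, 9)+(9, 19)]
2. M_y = 14  [2·M = A+B = (12, 9)+(9, 19)]
   so M = (21/2, 14)

M = (21/2, 14)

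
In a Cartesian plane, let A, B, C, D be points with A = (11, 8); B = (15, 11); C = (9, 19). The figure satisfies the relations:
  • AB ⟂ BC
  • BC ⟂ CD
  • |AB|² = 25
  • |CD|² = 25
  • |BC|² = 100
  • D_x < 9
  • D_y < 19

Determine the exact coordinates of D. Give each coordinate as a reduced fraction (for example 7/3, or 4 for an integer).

D = (5, 16)

1. D_x = 5  [[BC ⟂ CD ⇒ -6x+8y-98=0] ∩ [|D−(9, 19)|²=25]]
2. D_y = 16  [[BC ⟂ CD ⇒ -6x+8y-98=0] ∩ [|D−(9, 19)|²=25]]
   so D = (5, 16)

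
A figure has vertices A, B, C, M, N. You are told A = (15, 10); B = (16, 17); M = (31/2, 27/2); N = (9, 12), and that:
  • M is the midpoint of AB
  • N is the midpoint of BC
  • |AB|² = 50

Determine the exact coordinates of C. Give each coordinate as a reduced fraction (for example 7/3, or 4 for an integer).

1. C_x = 2  [C = 2·N−B = 2·(9, 12)−(16, 17)]
2. C_y = 7  [C = 2·N−B = 2·(9, 12)−(16, 17)]
   so C = (2, 7)

C = (2, 7)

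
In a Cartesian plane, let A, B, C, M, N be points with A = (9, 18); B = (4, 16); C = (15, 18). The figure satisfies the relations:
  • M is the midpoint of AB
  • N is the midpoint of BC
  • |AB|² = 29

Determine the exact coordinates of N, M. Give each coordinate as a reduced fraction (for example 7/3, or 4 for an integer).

N = (19/2, 17)
M = (13/2, 17)

1. M_x = 13/2  [2·M = A+B = (9, 18)+(4, 16)]
2. M_y = 17  [2·M = A+B = (9, 18)+(4, 16)]
   so M = (13/2, 17)
3. N_x = 19/2  [2·N = B+C = (4, 16)+(15, 18)]
4. N_y = 17  [2·N = B+C = (4, 16)+(15, 18)]
   so N = (19/2, 17)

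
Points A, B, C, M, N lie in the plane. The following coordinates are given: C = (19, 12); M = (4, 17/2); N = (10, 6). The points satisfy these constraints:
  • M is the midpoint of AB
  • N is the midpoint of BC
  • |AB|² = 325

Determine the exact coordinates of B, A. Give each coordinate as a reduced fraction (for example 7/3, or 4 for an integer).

B = (1, 0)
A = (7, 17)

1. B_x = 1  [B = 2·N−C = 2·(10, 6)−(19, 12)]
2. B_y = 0  [B = 2·N−C = 2·(10, 6)−(19, 12)]
   so B = (1, 0)
3. A_x = 7  [A = 2·M−B = 2·(4, 17/2)−(1, 0)]
4. A_y = 17  [A = 2·M−B = 2·(4, 17/2)−(1, 0)]
   so A = (7, 17)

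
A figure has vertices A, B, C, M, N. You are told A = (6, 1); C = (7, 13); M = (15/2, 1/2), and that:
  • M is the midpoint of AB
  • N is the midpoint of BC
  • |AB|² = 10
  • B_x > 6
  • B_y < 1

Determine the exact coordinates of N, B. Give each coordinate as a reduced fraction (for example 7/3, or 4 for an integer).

N = (8, 13/2)
B = (9, 0)

1. B_x = 9  [B = 2·M−A = 2·(15/2, 1/2)−(6, 1)]
2. B_y = 0  [B = 2·M−A = 2·(15/2, 1/2)−(6, 1)]
   so B = (9, 0)
3. N_x = 8  [2·N = B+C = (9, 0)+(7, 13)]
4. N_y = 13/2  [2·N = B+C = (9, 0)+(7, 13)]
   so N = (8, 13/2)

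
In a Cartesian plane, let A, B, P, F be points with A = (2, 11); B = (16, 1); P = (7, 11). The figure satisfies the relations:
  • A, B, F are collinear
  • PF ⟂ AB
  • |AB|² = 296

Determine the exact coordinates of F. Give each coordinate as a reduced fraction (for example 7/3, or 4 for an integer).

F = (393/74, 639/74)

1. F_x = 393/74  [[A, B, F are collinear ⇒ 10x+14y-174=0] ∩ [PF ⟂ AB ⇒ 14x-10y+12=0]]
2. F_y = 639/74  [[A, B, F are collinear ⇒ 10x+14y-174=0] ∩ [PF ⟂ AB ⇒ 14x-10y+12=0]]
   so F = (393/74, 639/74)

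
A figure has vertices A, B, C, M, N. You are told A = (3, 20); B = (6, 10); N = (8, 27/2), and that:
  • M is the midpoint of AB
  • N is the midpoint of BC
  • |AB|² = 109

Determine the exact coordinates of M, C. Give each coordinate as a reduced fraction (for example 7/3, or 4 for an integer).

M = (9/2, 15)
C = (10, 17)

1. M_x = 9/2  [2·M = A+B = (3, 20)+(6, 10)]
2. M_y = 15  [2·M = A+B = (3, 20)+(6, 10)]
   so M = (9/2, 15)
3. C_x = 10  [C = 2·N−B = 2·(8, 27/2)−(6, 10)]
4. C_y = 17  [C = 2·N−B = 2·(8, 27/2)−(6, 10)]
   so C = (10, 17)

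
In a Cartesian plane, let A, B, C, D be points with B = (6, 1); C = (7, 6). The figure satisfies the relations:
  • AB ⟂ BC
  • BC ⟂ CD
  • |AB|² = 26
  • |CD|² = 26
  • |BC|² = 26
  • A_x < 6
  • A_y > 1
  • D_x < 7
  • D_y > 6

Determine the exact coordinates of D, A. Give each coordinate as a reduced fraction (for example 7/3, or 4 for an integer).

D = (2, 7)
A = (1, 2)

1. D_x = 2  [[BC ⟂ CD ⇒ 1x+5y-37=0] ∩ [|D−(7, 6)|²=26]]
2. D_y = 7  [[BC ⟂ CD ⇒ 1x+5y-37=0] ∩ [|D−(7, 6)|²=26]]
   so D = (2, 7)
3. A_x = 1  [[AB ⟂ BC ⇒ -1x-5y+11=0] ∩ [|A−(6, 1)|²=26]]
4. A_y = 2  [[AB ⟂ BC ⇒ -1x-5y+11=0] ∩ [|A−(6, 1)|²=26]]
   so A = (1, 2)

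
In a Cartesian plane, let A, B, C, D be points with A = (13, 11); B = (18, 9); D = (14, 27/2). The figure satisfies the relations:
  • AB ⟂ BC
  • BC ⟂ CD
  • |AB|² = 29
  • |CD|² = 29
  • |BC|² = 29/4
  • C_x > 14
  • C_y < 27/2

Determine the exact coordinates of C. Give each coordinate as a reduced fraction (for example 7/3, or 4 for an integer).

C = (19, 23/2)

1. C_x = 19  [[AB ⟂ BC ⇒ 5x-2y-72=0] ∩ [|C−(14, 27/2)|²=29]]
2. C_y = 23/2  [[AB ⟂ BC ⇒ 5x-2y-72=0] ∩ [|C−(14, 27/2)|²=29]]
   so C = (19, 23/2)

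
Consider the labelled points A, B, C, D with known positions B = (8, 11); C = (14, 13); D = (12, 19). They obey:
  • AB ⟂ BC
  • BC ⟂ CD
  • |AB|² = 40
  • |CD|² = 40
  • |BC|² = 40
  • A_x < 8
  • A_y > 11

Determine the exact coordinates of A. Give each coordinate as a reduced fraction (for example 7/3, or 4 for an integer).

A = (6, 17)

1. A_x = 6  [[AB ⟂ BC ⇒ -6x-2y+70=0] ∩ [|A−(8, 11)|²=40]]
2. A_y = 17  [[AB ⟂ BC ⇒ -6x-2y+70=0] ∩ [|A−(8, 11)|²=40]]
   so A = (6, 17)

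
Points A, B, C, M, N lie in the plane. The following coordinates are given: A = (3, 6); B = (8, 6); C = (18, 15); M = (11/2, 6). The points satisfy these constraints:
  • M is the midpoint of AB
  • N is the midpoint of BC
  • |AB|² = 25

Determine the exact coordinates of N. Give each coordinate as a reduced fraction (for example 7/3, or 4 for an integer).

1. N_x = 13  [2·N = B+C = (8, 6)+(18, 15)]
2. N_y = 21/2  [2·N = B+C = (8, 6)+(18, 15)]
   so N = (13, 21/2)

N = (13, 21/2)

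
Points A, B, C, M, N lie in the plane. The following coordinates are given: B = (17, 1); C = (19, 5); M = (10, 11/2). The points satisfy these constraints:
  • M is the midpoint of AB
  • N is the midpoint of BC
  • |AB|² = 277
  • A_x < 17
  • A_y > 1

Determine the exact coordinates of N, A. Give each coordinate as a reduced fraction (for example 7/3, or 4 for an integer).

1. A_x = 3  [A = 2·M−B = 2·(10, 11/2)−(17, 1)]
2. A_y = 10  [A = 2·M−B = 2·(10, 11/2)−(17, 1)]
   so A = (3, 10)
3. N_x = 18  [2·N = B+C = (17, 1)+(19, 5)]
4. N_y = 3  [2·N = B+C = (17, 1)+(19, 5)]
   so N = (18, 3)

N = (18, 3)
A = (3, 10)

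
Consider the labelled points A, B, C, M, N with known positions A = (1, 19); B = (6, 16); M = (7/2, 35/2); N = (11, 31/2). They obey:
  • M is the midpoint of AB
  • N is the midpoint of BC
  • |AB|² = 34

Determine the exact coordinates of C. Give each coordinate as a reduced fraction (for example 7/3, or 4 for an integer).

1. C_x = 16  [C = 2·N−B = 2·(11, 31/2)−(6, 16)]
2. C_y = 15  [C = 2·N−B = 2·(11, 31/2)−(6, 16)]
   so C = (16, 15)

C = (16, 15)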